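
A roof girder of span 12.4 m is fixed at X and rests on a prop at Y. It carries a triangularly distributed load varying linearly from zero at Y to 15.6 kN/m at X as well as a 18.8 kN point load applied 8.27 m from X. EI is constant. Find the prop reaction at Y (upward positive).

R_Y = 29.1 kN

Take the reaction at Y as the redundant and release it; the primary structure is a cantilever fixed at X.
Primary-structure tip deflection at Y by superposition:
  triangular load, peak 15.6 at the fixed end: w₀L⁴/(30EI) = 12294/EI
  point load 18.8 at a = 8.27: Pa²(3L − a)/(6EI) = 6200/EI
  δ_0 = 18494/EI
Tip deflection under a unit load at Y: L³/(3EI) = 635.5/EI.
The prop prevents deflection at Y: R_Y = δ_0/δ_{YY} = 18494/635.5 = 29.1 kN.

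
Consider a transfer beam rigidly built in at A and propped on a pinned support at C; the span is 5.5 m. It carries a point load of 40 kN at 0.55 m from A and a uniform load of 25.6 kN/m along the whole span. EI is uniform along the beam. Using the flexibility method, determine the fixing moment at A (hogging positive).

Take the reaction at C as the redundant and release it; the primary structure is a cantilever fixed at A.
Primary-structure tip deflection at C by superposition:
  point load 40 at a = 0.55: Pa²(3L − a)/(6EI) = 32.17/EI
  UDL 25.6: wL⁴/(8EI) = 2928/EI
  δ_0 = 2960/EI
Flexibility coefficient — unit upward force at C: δ_{CC} = L³/(3EI) = 55.46/EI.
The prop prevents deflection at C: R_C = δ_0/δ_{CC} = 2960/55.46 = 53.38 kN.
Moment equilibrium about A: M_A = Σ(load moments about A) − R_C·L = 409.2 − 53.38×5.5 = 115.6 kN·m.

M_A = 115.6 kN·m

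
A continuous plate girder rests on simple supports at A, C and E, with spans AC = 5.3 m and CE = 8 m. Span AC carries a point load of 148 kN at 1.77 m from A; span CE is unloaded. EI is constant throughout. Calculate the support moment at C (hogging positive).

M_C = 46.37 kN·m

Insert a hinge at C; M_C is the redundant, and each span becomes simply supported.
End slopes at the hinge C, treating each span as simply supported:
  span AC: point load 148 at a = 1.77: Pab(L + a)/(6LEI) = 205.6/EI
  relative rotation θ_0 = (205.6 + 0)/EI = 205.6/EI
A unit hogging moment at C produces rotation L₁/(3EI) + L₂/(3EI) = 4.433/EI.
Compatibility: M_C·(L₁+L₂)/(3EI) = θ_0, giving M_C = 46.37 kN·m (hogging).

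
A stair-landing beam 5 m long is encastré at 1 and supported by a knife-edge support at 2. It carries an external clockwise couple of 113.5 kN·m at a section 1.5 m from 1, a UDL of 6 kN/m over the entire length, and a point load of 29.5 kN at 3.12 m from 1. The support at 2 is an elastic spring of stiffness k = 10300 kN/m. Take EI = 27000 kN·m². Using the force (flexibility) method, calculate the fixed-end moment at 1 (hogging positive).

Release the roller at 2. Primary structure: cantilever fixed at 1.
Primary-structure tip deflection at 2 by superposition:
  clockwise couple 113.5 at a = 1.5: M₀a(2L − a)/(2EI) = 723.6/EI
  UDL 6: wL⁴/(8EI) = 468.8/EI
  point load 29.5 at a = 3.12: Pa²(3L − a)/(6EI) = 568.6/EI
  δ_0 = 1761/EI
Tip deflection under a unit load at 2: L³/(3EI) = 41.67/EI.
With EI = 27000 kN·m²: δ_0 = 0.065218 m and δ_{22} = 0.001543 m/kN.
Compatibility — the spring shortens by R_2/k under the reaction it provides: δ_0 − R_2·δ_{22} = R_2/k. With 1/k = 0.000097 m/kN, R_2 = δ_0 / (δ_{22} + 1/k) = 0.065218 / (0.001543 + 0.000097) = 39.76 kN.
Moment equilibrium about 1: M_1 = Σ(load moments about 1) − R_2·L = 280.5 − 39.76×5 = 81.74 kN·m.

M_1 = 81.74 kN·m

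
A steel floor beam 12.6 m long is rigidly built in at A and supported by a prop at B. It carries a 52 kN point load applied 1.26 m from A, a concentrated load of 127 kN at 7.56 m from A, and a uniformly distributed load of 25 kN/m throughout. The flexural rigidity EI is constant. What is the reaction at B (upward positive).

Choose R_B as the redundant. The primary structure is the cantilever fixed at A.
Primary-structure tip deflection at B by superposition:
  point load 52 at a = 1.26: Pa²(3L − a)/(6EI) = 502.8/EI
  point load 127 at a = 7.56: Pa²(3L − a)/(6EI) = 36583/EI
  UDL 25: wL⁴/(8EI) = 78765/EI
  δ_0 = 115850/EI
Tip deflection under a unit load at B: L³/(3EI) = 666.8/EI.
The prop prevents deflection at B: R_B = δ_0/δ_{BB} = 115850/666.8 = 173.7 kN.

R_B = 173.7 kN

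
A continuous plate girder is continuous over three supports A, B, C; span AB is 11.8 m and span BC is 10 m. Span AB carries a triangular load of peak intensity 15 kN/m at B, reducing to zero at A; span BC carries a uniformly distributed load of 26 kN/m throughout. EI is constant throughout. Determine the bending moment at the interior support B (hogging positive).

Release continuity at B by inserting a hinge; the redundant is the internal moment M_B. The primary structure is two simply-supported spans AB and BC.
Rotations at B on the released spans (each span's end-slope, ×1/EI):
  span AB: triangular load, peak 15: w₀L³/(45EI) = 547.7/EI
  span BC: UDL 26: wL³/(24EI) = 1083/EI
  relative rotation θ_0 = (547.7 + 1083)/EI = 1631/EI
A unit hogging moment at B produces rotation L₁/(3EI) + L₂/(3EI) = 7.267/EI.
Slope continuity at B: θ_0 = M_B·7.267/EI, so M_B = 1631/7.267 = 224.5 kN·m (hogging).

M_B = 224.5 kN·m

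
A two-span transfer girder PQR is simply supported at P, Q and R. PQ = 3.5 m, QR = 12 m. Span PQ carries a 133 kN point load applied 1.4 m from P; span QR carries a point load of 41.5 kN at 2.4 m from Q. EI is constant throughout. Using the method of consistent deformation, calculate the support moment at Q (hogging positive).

M_Q = 73.18 kN·m

Take M_Q as the redundant. Released structure: two simple spans PQ and QR with a hinge at Q.
Discontinuity in slope at Q on the released structure — sum the simple-span end rotations:
  span PQ: point load 133 at a = 1.4: Pab(L + a)/(6LEI) = 91.24/EI
  span QR: point load 41.5 at a = 2.4: Pab(L + b)/(6LEI) = 286.8/EI
  relative rotation θ_0 = (91.24 + 286.8)/EI = 378.1/EI
A unit hogging moment at Q produces rotation L₁/(3EI) + L₂/(3EI) = 5.167/EI.
Slope continuity at Q: θ_0 = M_Q·5.167/EI, so M_Q = 378.1/5.167 = 73.18 kN·m (hogging).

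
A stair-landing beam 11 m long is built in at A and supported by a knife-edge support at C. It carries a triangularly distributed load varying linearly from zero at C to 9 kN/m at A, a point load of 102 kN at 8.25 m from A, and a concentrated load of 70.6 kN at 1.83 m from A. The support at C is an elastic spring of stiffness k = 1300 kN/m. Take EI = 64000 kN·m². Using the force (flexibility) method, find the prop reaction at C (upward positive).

Take the reaction at C as the redundant and release it; the primary structure is a cantilever fixed at A.
Downward deflection at the released point C due to the loads:
  triangular load, peak 9 at the fixed end: w₀L⁴/(30EI) = 4392/EI
  point load 102 at a = 8.25: Pa²(3L − a)/(6EI) = 28637/EI
  point load 70.6 at a = 1.83: Pa²(3L − a)/(6EI) = 1228/EI
  δ_0 = 34258/EI
Flexibility coefficient — unit upward force at C: δ_{CC} = L³/(3EI) = 443.7/EI.
With EI = 64000 kN·m²: δ_0 = 0.53528 m and δ_{CC} = 0.006932 m/kN.
Compatibility — the spring shortens by R_C/k under the reaction it provides: δ_0 − R_C·δ_{CC} = R_C/k. With 1/k = 0.000769 m/kN, R_C = δ_0 / (δ_{CC} + 1/k) = 0.53528 / (0.006932 + 0.000769) = 69.5 kN.

R_C = 69.5 kN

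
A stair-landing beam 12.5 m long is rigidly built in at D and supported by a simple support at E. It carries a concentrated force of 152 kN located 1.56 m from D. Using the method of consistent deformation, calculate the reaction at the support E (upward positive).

R_E = 3.403 kN

Choose R_E as the redundant. The primary structure is the cantilever fixed at D.
Free-end deflection of the primary structure under the applied loading (downward +):
  point load 152 at a = 1.56: Pa²(3L − a)/(6EI) = 2216/EI
Tip deflection under a unit load at E: L³/(3EI) = 651/EI.
The prop prevents deflection at E: R_E = δ_0/δ_{EE} = 2216/651 = 3.403 kN.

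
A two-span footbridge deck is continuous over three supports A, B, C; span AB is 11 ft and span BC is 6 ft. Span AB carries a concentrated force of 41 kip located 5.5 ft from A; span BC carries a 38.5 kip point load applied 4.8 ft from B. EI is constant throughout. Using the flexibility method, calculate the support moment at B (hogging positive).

Insert a hinge at B; M_B is the redundant, and each span becomes simply supported.
End slopes at the hinge B, treating each span as simply supported:
  span AB: point load 41 at a = 5.5: Pab(L + a)/(6LEI) = 310.1/EI
  span BC: point load 38.5 at a = 4.8: Pab(L + b)/(6LEI) = 44.35/EI
  relative rotation θ_0 = (310.1 + 44.35)/EI = 354.4/EI
A unit hogging moment at B produces rotation L₁/(3EI) + L₂/(3EI) = 5.667/EI.
Slope continuity at B: θ_0 = M_B·5.667/EI, so M_B = 354.4/5.667 = 62.54 kip·ft (hogging).

M_B = 62.54 kip·ft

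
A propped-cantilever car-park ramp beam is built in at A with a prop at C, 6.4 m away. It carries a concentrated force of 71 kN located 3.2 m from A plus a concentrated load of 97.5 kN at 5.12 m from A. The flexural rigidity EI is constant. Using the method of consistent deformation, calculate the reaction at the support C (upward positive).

Take the reaction at C as the redundant and release it; the primary structure is a cantilever fixed at A.
Deflection at C on the released cantilever, summing each load's contribution:
  point load 71 at a = 3.2: Pa²(3L − a)/(6EI) = 1939/EI
  point load 97.5 at a = 5.12: Pa²(3L − a)/(6EI) = 5998/EI
  δ_0 = 7937/EI
Tip deflection under a unit load at C: L³/(3EI) = 87.38/EI.
Compatibility at C: δ_0 − R_C·δ_{CC} = 0, so R_C = 7937/87.38 = 90.83 kN.

R_C = 90.83 kN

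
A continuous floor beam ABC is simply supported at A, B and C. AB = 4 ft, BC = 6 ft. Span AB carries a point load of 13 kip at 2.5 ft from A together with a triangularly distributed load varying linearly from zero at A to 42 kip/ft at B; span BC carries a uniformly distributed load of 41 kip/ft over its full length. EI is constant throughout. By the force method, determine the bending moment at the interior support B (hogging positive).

Take M_B as the redundant. Released structure: two simple spans AB and BC with a hinge at B.
End slopes at the hinge B, treating each span as simply supported:
  span AB: point load 13 at a = 2.5: Pab(L + a)/(6LEI) = 13.2/EI
  span AB: triangular load, peak 42: w₀L³/(45EI) = 59.73/EI
  span BC: UDL 41: wL³/(24EI) = 369/EI
  relative rotation θ_0 = (72.94 + 369)/EI = 441.9/EI
A unit hogging moment at B produces rotation L₁/(3EI) + L₂/(3EI) = 3.333/EI.
Compatibility: M_B·(L₁+L₂)/(3EI) = θ_0, giving M_B = 132.6 kip·ft (hogging).

M_B = 132.6 kip·ft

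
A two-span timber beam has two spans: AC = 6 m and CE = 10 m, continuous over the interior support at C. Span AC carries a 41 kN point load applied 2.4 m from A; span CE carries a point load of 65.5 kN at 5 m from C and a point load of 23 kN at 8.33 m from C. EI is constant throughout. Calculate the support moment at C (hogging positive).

M_C = 103.9 kN·m

Insert a hinge at C; M_C is the redundant, and each span becomes simply supported.
Discontinuity in slope at C on the released structure — sum the simple-span end rotations:
  span AC: point load 41 at a = 2.4: Pab(L + a)/(6LEI) = 82.66/EI
  span CE: point load 65.5 at a = 5: Pab(L + b)/(6LEI) = 409.4/EI
  span CE: point load 23 at a = 8.33: Pab(L + b)/(6LEI) = 62.23/EI
  relative rotation θ_0 = (82.66 + 471.6)/EI = 554.3/EI
A unit hogging moment at C produces rotation L₁/(3EI) + L₂/(3EI) = 5.333/EI.
Compatibility: M_C·(L₁+L₂)/(3EI) = θ_0, giving M_C = 103.9 kN·m (hogging).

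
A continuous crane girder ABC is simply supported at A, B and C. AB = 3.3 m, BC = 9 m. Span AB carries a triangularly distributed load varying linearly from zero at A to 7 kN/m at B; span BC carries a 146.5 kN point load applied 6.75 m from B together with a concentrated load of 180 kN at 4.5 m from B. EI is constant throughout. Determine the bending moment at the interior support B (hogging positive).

M_B = 336.7 kN·m

Insert a hinge at B; M_B is the redundant, and each span becomes simply supported.
Rotations at B on the released spans (each span's end-slope, ×1/EI):
  span AB: triangular load, peak 7: w₀L³/(45EI) = 5.59/EI
  span BC: point load 146.5 at a = 6.75: Pab(L + b)/(6LEI) = 463.5/EI
  span BC: point load 180 at a = 4.5: Pab(L + b)/(6LEI) = 911.2/EI
  relative rotation θ_0 = (5.59 + 1375)/EI = 1380/EI
A unit hogging moment at B produces rotation L₁/(3EI) + L₂/(3EI) = 4.1/EI.
Compatibility: M_B·(L₁+L₂)/(3EI) = θ_0, giving M_B = 336.7 kN·m (hogging).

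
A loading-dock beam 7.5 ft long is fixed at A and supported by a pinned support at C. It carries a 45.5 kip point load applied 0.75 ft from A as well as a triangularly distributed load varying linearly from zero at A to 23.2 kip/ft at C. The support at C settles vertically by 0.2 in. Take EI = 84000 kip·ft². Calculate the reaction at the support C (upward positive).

R_C = 38.55 kip

Release the roller at C. Primary structure: cantilever fixed at A.
Free-end deflection of the primary structure under the applied loading (downward +):
  point load 45.5 at a = 0.75: Pa²(3L − a)/(6EI) = 92.78/EI
  triangular load, peak 23.2 at the free end: 11w₀L⁴/(120EI) = 6729/EI
  δ_0 = 6822/EI
Tip deflection under a unit load at C: L³/(3EI) = 140.6/EI.
With EI = 84000 kip·ft²: δ_0 = 0.081211 ft and δ_{CC} = 0.001674 ft/kip.
Compatibility — the beam at C must follow the support down by 0.01667 ft: δ_0 − R_C·δ_{CC} = 0.01667, so R_C = (0.081211 − 0.01667)/0.001674 = 38.55 kip.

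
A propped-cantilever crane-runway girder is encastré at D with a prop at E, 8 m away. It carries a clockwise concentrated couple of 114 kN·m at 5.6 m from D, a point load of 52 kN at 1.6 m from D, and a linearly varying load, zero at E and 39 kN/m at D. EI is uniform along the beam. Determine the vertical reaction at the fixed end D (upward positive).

R_D = 154.4 kN

Take the reaction at E as the redundant and release it; the primary structure is a cantilever fixed at D.
Primary-structure tip deflection at E by superposition:
  clockwise couple 114 at a = 5.6: M₀a(2L − a)/(2EI) = 3320/EI
  point load 52 at a = 1.6: Pa²(3L − a)/(6EI) = 497/EI
  triangular load, peak 39 at the fixed end: w₀L⁴/(30EI) = 5325/EI
  δ_0 = 9141/EI
Flexibility coefficient — unit upward force at E: δ_{EE} = L³/(3EI) = 170.7/EI.
The prop prevents deflection at E: R_E = δ_0/δ_{EE} = 9141/170.7 = 53.56 kN.
Vertical equilibrium: R_D = ΣP − R_E = 208 − 53.56 = 154.4 kN.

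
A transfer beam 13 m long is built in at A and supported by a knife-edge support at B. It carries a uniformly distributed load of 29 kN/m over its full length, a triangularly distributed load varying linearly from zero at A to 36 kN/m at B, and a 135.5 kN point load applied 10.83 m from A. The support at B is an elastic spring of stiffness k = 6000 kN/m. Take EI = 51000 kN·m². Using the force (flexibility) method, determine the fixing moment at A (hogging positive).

Take the reaction at B as the redundant and release it; the primary structure is a cantilever fixed at A.
Free-end deflection of the primary structure under the applied loading (downward +):
  UDL 29: wL⁴/(8EI) = 103534/EI
  triangular load, peak 36 at the free end: 11w₀L⁴/(120EI) = 94251/EI
  point load 135.5 at a = 10.83: Pa²(3L − a)/(6EI) = 74616/EI
  δ_0 = 272401/EI
Flexibility coefficient — unit upward force at B: δ_{BB} = L³/(3EI) = 732.3/EI.
With EI = 51000 kN·m²: δ_0 = 5.3412 m and δ_{BB} = 0.014359 m/kN.
Compatibility — the spring shortens by R_B/k under the reaction it provides: δ_0 − R_B·δ_{BB} = R_B/k. With 1/k = 0.000167 m/kN, R_B = δ_0 / (δ_{BB} + 1/k) = 5.3412 / (0.014359 + 0.000167) = 367.7 kN.
Moment equilibrium about A: M_A = Σ(load moments about A) − R_B·L = 5946 − 367.7×13 = 1166 kN·m.

M_A = 1166 kN·m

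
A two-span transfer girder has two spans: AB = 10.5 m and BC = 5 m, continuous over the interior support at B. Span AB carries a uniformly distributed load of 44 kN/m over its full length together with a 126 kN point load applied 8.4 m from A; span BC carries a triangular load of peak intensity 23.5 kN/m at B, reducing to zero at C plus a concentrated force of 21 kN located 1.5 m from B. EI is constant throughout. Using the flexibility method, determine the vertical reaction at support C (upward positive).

Insert a hinge at B; M_B is the redundant, and each span becomes simply supported.
End slopes at the hinge B, treating each span as simply supported:
  span AB: UDL 44: wL³/(24EI) = 2122/EI
  span AB: point load 126 at a = 8.4: Pab(L + a)/(6LEI) = 666.8/EI
  span BC: triangular load, peak 23.5: w₀L³/(45EI) = 65.28/EI
  span BC: point load 21 at a = 1.5: Pab(L + b)/(6LEI) = 31.24/EI
  relative rotation θ_0 = (2789 + 96.52)/EI = 2886/EI
A unit hogging moment at B produces rotation L₁/(3EI) + L₂/(3EI) = 5.167/EI.
Compatibility: M_B·(L₁+L₂)/(3EI) = θ_0, giving M_B = 558.5 kN·m (hogging).
Span BC, ΣM about C: R_B^{BC}·5 = 269.3 + 558.5, so R_B^{BC} = 165.6 kN and R_C = 79.75 − 165.6 = -85.82 kN.

R_C = -85.82 kN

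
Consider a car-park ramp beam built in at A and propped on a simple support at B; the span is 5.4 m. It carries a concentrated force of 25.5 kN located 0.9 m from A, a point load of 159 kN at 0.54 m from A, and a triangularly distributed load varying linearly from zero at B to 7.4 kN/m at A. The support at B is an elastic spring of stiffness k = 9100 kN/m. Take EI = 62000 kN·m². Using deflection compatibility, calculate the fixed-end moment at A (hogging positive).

Take the reaction at B as the redundant and release it; the primary structure is a cantilever fixed at A.
Free-end deflection of the primary structure under the applied loading (downward +):
  point load 25.5 at a = 0.9: Pa²(3L − a)/(6EI) = 52.67/EI
  point load 159 at a = 0.54: Pa²(3L − a)/(6EI) = 121/EI
  triangular load, peak 7.4 at the fixed end: w₀L⁴/(30EI) = 209.7/EI
  δ_0 = 383.4/EI
Flexibility coefficient — unit upward force at B: δ_{BB} = L³/(3EI) = 52.49/EI.
With EI = 62000 kN·m²: δ_0 = 0.006184 m and δ_{BB} = 0.000847 m/kN.
Compatibility — the spring shortens by R_B/k under the reaction it provides: δ_0 − R_B·δ_{BB} = R_B/k. With 1/k = 0.00011 m/kN, R_B = δ_0 / (δ_{BB} + 1/k) = 0.006184 / (0.000847 + 0.00011) = 6.466 kN.
Moment equilibrium about A: M_A = Σ(load moments about A) − R_B·L = 144.8 − 6.466×5.4 = 109.9 kN·m.

M_A = 109.9 kN·m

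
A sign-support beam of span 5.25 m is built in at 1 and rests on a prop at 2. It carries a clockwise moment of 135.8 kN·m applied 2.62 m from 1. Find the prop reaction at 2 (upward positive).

Take the reaction at 2 as the redundant and release it; the primary structure is a cantilever fixed at 1.
Downward deflection at the released point 2 due to the loads:
  clockwise couple 135.8 at a = 2.62: M₀a(2L − a)/(2EI) = 1402/EI
Flexibility coefficient — unit upward force at 2: δ_{22} = L³/(3EI) = 48.23/EI.
Compatibility at 2: δ_0 − R_2·δ_{22} = 0, so R_2 = 1402/48.23 = 29.06 kN.

R_2 = 29.06 kN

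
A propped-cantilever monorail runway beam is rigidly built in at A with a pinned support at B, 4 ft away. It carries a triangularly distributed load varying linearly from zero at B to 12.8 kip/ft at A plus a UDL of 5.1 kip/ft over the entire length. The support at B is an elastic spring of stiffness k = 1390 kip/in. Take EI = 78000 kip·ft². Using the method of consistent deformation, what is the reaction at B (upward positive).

R_B = 10.47 kip

Choose R_B as the redundant. The primary structure is the cantilever fixed at A.
Deflection at B on the released cantilever, summing each load's contribution:
  triangular load, peak 12.8 at the fixed end: w₀L⁴/(30EI) = 109.2/EI
  UDL 5.1: wL⁴/(8EI) = 163.2/EI
  δ_0 = 272.4/EI
Tip deflection under a unit load at B: L³/(3EI) = 21.33/EI.
With EI = 78000 kip·ft²: δ_0 = 0.003493 ft and δ_{BB} = 0.000274 ft/kip.
Compatibility — the spring shortens by R_B/k under the reaction it provides: δ_0 − R_B·δ_{BB} = R_B/k. With 1/k = 1/(1390×12) ft/kip = 0.00006 ft/kip, R_B = δ_0 / (δ_{BB} + 1/k) = 0.003493 / (0.000274 + 0.00006) = 10.47 kip.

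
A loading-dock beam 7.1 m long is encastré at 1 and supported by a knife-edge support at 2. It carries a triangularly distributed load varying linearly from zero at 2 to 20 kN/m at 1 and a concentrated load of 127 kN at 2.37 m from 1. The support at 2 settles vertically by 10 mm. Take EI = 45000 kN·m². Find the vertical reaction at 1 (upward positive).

R_1 = 168.7 kN

Take the reaction at 2 as the redundant and release it; the primary structure is a cantilever fixed at 1.
Deflection at 2 on the released cantilever, summing each load's contribution:
  triangular load, peak 20 at the fixed end: w₀L⁴/(30EI) = 1694/EI
  point load 127 at a = 2.37: Pa²(3L − a)/(6EI) = 2251/EI
  δ_0 = 3945/EI
Tip deflection under a unit load at 2: L³/(3EI) = 119.3/EI.
With EI = 45000 kN·m²: δ_0 = 0.08766 m and δ_{22} = 0.002651 m/kN.
Compatibility — the beam at 2 must follow the support down by 0.01 m: δ_0 − R_2·δ_{22} = 0.01, so R_2 = (0.08766 − 0.01)/0.002651 = 29.29 kN.
Vertical equilibrium: R_1 = ΣP − R_2 = 198 − 29.29 = 168.7 kN.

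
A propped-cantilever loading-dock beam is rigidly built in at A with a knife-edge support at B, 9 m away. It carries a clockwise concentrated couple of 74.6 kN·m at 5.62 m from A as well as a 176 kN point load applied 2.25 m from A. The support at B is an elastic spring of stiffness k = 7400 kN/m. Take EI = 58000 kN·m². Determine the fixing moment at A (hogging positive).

M_A = 245.6 kN·m

Take the reaction at B as the redundant and release it; the primary structure is a cantilever fixed at A.
Free-end deflection of the primary structure under the applied loading (downward +):
  clockwise couple 74.6 at a = 5.62: M₀a(2L − a)/(2EI) = 2595/EI
  point load 176 at a = 2.25: Pa²(3L − a)/(6EI) = 3675/EI
  δ_0 = 6271/EI
Flexibility coefficient — unit upward force at B: δ_{BB} = L³/(3EI) = 243/EI.
With EI = 58000 kN·m²: δ_0 = 0.10811 m and δ_{BB} = 0.00419 m/kN.
Compatibility — the spring shortens by R_B/k under the reaction it provides: δ_0 − R_B·δ_{BB} = R_B/k. With 1/k = 0.000135 m/kN, R_B = δ_0 / (δ_{BB} + 1/k) = 0.10811 / (0.00419 + 0.000135) = 25 kN.
Moment equilibrium about A: M_A = Σ(load moments about A) − R_B·L = 470.6 − 25×9 = 245.6 kN·m.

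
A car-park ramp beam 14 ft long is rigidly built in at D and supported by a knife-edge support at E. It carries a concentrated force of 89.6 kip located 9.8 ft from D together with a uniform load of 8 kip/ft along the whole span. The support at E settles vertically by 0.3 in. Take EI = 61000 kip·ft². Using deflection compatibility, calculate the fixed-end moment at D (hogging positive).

M_D = 390.6 kip·ft

Choose R_E as the redundant. The primary structure is the cantilever fixed at D.
Downward deflection at the released point E due to the loads:
  point load 89.6 at a = 9.8: Pa²(3L − a)/(6EI) = 46181/EI
  UDL 8: wL⁴/(8EI) = 38416/EI
  δ_0 = 84597/EI
Tip deflection under a unit load at E: L³/(3EI) = 914.7/EI.
With EI = 61000 kip·ft²: δ_0 = 1.3868 ft and δ_{EE} = 0.014995 ft/kip.
Compatibility — the beam at E must follow the support down by 0.025 ft: δ_0 − R_E·δ_{EE} = 0.025, so R_E = (1.3868 − 0.025)/0.014995 = 90.82 kip.
Moment equilibrium about D: M_D = Σ(load moments about D) − R_E·L = 1662 − 90.82×14 = 390.6 kip·ft.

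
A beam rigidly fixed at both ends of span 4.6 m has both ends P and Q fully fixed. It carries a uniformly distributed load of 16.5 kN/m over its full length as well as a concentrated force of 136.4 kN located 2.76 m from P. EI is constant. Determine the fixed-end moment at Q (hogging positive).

M_Q = 119.4 kN·m

Take the two fixed-end moments M_P, M_Q as redundants; the released structure is the simple span PQ.
End rotations of the released simple span under the applied load (×1/EI):
  at P: UDL 16.5: wL³/(24EI) = 66.92/EI
  at Q: UDL 16.5: wL³/(24EI) = 66.92/EI
  at P: point load 136.4 at a = 2.76: Pab(L + b)/(6LEI) = 161.6/EI
  at Q: point load 136.4 at a = 2.76: Pab(L + a)/(6LEI) = 184.7/EI
  θ_P0 = 228.5/EI,  θ_Q0 = 251.6/EI
Flexibility coefficients: a unit moment at one end gives L/(3EI) there and L/(6EI) at the far end, so f₁₁ = f₂₂ = 1.533/EI and f₁₂ = f₂₁ = 0.7667/EI.
Compatibility — zero rotation at each built-in end:
  1.533 M_P + 0.7667 M_Q = 228.5
  0.7667 M_P + 1.533 M_Q = 251.6
Solving the pair gives M_P = 89.33 kN·m and M_Q = 119.4 kN·m (hogging).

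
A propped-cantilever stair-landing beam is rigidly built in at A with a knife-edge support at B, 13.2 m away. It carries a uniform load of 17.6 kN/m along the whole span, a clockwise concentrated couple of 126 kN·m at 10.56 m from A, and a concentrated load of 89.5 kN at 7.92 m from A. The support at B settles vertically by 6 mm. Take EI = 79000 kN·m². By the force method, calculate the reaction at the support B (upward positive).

R_B = 138.9 kN

Take the reaction at B as the redundant and release it; the primary structure is a cantilever fixed at A.
Downward deflection at the released point B due to the loads:
  UDL 17.6: wL⁴/(8EI) = 66791/EI
  clockwise couple 126 at a = 10.56: M₀a(2L − a)/(2EI) = 10538/EI
  point load 89.5 at a = 7.92: Pa²(3L − a)/(6EI) = 29642/EI
  δ_0 = 106971/EI
Tip deflection under a unit load at B: L³/(3EI) = 766.7/EI.
With EI = 79000 kN·m²: δ_0 = 1.3541 m and δ_{BB} = 0.009705 m/kN.
Compatibility — the beam at B must follow the support down by 0.006 m: δ_0 − R_B·δ_{BB} = 0.006, so R_B = (1.3541 − 0.006)/0.009705 = 138.9 kN.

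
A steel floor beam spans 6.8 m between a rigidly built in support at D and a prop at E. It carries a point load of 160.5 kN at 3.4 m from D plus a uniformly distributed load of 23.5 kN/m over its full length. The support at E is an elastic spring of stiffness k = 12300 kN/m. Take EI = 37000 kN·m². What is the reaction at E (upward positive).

R_E = 107 kN

Choose R_E as the redundant. The primary structure is the cantilever fixed at D.
Free-end deflection of the primary structure under the applied loading (downward +):
  point load 160.5 at a = 3.4: Pa²(3L − a)/(6EI) = 5257/EI
  UDL 23.5: wL⁴/(8EI) = 6281/EI
  δ_0 = 11538/EI
Tip deflection under a unit load at E: L³/(3EI) = 104.8/EI.
With EI = 37000 kN·m²: δ_0 = 0.31183 m and δ_{EE} = 0.002833 m/kN.
Compatibility — the spring shortens by R_E/k under the reaction it provides: δ_0 − R_E·δ_{EE} = R_E/k. With 1/k = 0.000081 m/kN, R_E = δ_0 / (δ_{EE} + 1/k) = 0.31183 / (0.002833 + 0.000081) = 107 kN.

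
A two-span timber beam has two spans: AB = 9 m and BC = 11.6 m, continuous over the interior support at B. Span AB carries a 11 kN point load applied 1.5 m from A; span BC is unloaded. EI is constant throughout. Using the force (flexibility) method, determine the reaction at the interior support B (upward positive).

R_B = 2.525 kN

Take M_B as the redundant. Released structure: two simple spans AB and BC with a hinge at B.
Rotations at B on the released spans (each span's end-slope, ×1/EI):
  span AB: point load 11 at a = 1.5: Pab(L + a)/(6LEI) = 24.06/EI
  relative rotation θ_0 = (24.06 + 0)/EI = 24.06/EI
A unit hogging moment at B produces rotation L₁/(3EI) + L₂/(3EI) = 6.867/EI.
Slope continuity at B: θ_0 = M_B·6.867/EI, so M_B = 24.06/6.867 = 3.504 kN·m (hogging).
Span AB, ΣM about A with M_B applied at B: R_B^{AB}·9 = 16.5 + 3.504, so R_B^{AB} = 2.223 kN and R_A = 11 − 2.223 = 8.777 kN.
Span BC, ΣM about C: R_B^{BC}·11.6 = 0 + 3.504, so R_B^{BC} = 0.3021 kN and R_C = 0 − 0.3021 = -0.3021 kN.
R_B = 2.223 + 0.3021 = 2.525 kN.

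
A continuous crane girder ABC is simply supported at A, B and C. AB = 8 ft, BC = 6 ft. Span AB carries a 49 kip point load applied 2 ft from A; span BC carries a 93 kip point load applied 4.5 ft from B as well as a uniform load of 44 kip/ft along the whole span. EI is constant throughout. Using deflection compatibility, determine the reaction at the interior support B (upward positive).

R_B = 208.1 kip

Insert a hinge at B; M_B is the redundant, and each span becomes simply supported.
Discontinuity in slope at B on the released structure — sum the simple-span end rotations:
  span AB: point load 49 at a = 2: Pab(L + a)/(6LEI) = 122.5/EI
  span BC: point load 93 at a = 4.5: Pab(L + b)/(6LEI) = 130.8/EI
  span BC: UDL 44: wL³/(24EI) = 396/EI
  relative rotation θ_0 = (122.5 + 526.8)/EI = 649.3/EI
A unit hogging moment at B produces rotation L₁/(3EI) + L₂/(3EI) = 4.667/EI.
Compatibility: M_B·(L₁+L₂)/(3EI) = θ_0, giving M_B = 139.1 kip·ft (hogging).
Span AB, ΣM about A with M_B applied at B: R_B^{AB}·8 = 98 + 139.1, so R_B^{AB} = 29.64 kip and R_A = 49 − 29.64 = 19.36 kip.
Span BC, ΣM about C: R_B^{BC}·6 = 931.5 + 139.1, so R_B^{BC} = 178.4 kip and R_C = 357 − 178.4 = 178.6 kip.
R_B = 29.64 + 178.4 = 208.1 kip.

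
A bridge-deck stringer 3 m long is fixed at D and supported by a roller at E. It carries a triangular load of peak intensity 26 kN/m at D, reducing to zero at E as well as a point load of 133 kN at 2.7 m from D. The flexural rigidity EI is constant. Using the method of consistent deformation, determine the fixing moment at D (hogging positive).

M_D = 35.35 kN·m

Remove the prop at E; the released (primary) structure is a cantilever built in at D.
Deflection at E on the released cantilever, summing each load's contribution:
  triangular load, peak 26 at the fixed end: w₀L⁴/(30EI) = 70.2/EI
  point load 133 at a = 2.7: Pa²(3L − a)/(6EI) = 1018/EI
  δ_0 = 1088/EI
Tip deflection under a unit load at E: L³/(3EI) = 9/EI.
Compatibility at E: δ_0 − R_E·δ_{EE} = 0, so R_E = 1088/9 = 120.9 kN.
Moment equilibrium about D: M_D = Σ(load moments about D) − R_E·L = 398.1 − 120.9×3 = 35.35 kN·m.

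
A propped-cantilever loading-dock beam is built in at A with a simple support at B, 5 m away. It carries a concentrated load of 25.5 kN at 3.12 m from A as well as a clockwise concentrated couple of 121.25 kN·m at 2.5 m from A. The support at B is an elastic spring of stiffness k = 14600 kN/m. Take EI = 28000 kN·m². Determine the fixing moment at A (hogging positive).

M_A = 14.02 kN·m

Release the roller at B. Primary structure: cantilever fixed at A.
Downward deflection at the released point B due to the loads:
  point load 25.5 at a = 3.12: Pa²(3L − a)/(6EI) = 491.5/EI
  clockwise couple 121.25 at a = 2.5: M₀a(2L − a)/(2EI) = 1137/EI
  δ_0 = 1628/EI
Tip deflection under a unit load at B: L³/(3EI) = 41.67/EI.
With EI = 28000 kN·m²: δ_0 = 0.05815 m and δ_{BB} = 0.001488 m/kN.
Compatibility — the spring shortens by R_B/k under the reaction it provides: δ_0 − R_B·δ_{BB} = R_B/k. With 1/k = 0.000068 m/kN, R_B = δ_0 / (δ_{BB} + 1/k) = 0.05815 / (0.001488 + 0.000068) = 37.36 kN.
Moment equilibrium about A: M_A = Σ(load moments about A) − R_B·L = 200.8 − 37.36×5 = 14.02 kN·m.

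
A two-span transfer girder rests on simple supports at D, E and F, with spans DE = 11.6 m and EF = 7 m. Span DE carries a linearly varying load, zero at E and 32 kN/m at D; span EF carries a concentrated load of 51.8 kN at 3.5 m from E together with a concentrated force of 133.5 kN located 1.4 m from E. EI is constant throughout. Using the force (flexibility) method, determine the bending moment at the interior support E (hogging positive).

Insert a hinge at E; M_E is the redundant, and each span becomes simply supported.
Rotations at E on the released spans (each span's end-slope, ×1/EI):
  span DE: triangular load, peak 32: 7w₀L³/(360EI) = 971.2/EI
  span EF: point load 51.8 at a = 3.5: Pab(L + b)/(6LEI) = 158.6/EI
  span EF: point load 133.5 at a = 1.4: Pab(L + b)/(6LEI) = 314/EI
  relative rotation θ_0 = (971.2 + 472.6)/EI = 1444/EI
A unit hogging moment at E produces rotation L₁/(3EI) + L₂/(3EI) = 6.2/EI.
Slope continuity at E: θ_0 = M_E·6.2/EI, so M_E = 1444/6.2 = 232.9 kN·m (hogging).

M_E = 232.9 kN·m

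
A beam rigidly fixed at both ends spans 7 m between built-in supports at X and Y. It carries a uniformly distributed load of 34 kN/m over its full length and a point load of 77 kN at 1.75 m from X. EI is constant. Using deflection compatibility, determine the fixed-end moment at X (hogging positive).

M_X = 214.6 kN·m

Release both end moments; the primary structure is a simply-supported span XY with redundants M_X and M_Y.
End rotations of the released simple span under the applied load (×1/EI):
  at X: UDL 34: wL³/(24EI) = 485.9/EI
  at Y: UDL 34: wL³/(24EI) = 485.9/EI
  at X: point load 77 at a = 1.75: Pab(L + b)/(6LEI) = 206.3/EI
  at Y: point load 77 at a = 1.75: Pab(L + a)/(6LEI) = 147.4/EI
  θ_X0 = 692.3/EI,  θ_Y0 = 633.3/EI
Flexibility coefficients: a unit moment at one end gives L/(3EI) there and L/(6EI) at the far end, so f₁₁ = f₂₂ = 2.333/EI and f₁₂ = f₂₁ = 1.167/EI.
Compatibility — zero rotation at each built-in end:
  2.333 M_X + 1.167 M_Y = 692.3
  1.167 M_X + 2.333 M_Y = 633.3
Solving the pair gives M_X = 214.6 kN·m and M_Y = 164.1 kN·m (hogging).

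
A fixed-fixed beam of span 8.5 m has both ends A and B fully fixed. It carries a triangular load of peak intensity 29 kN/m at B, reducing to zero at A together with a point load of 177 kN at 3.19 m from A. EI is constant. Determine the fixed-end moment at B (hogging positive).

Release both end moments; the primary structure is a simply-supported span AB with redundants M_A and M_B.
Simple-span end rotations at A and B under the given loads:
  at A: triangular load, peak 29: 7w₀L³/(360EI) = 346.3/EI
  at B: triangular load, peak 29: w₀L³/(45EI) = 395.8/EI
  at A: point load 177 at a = 3.19: Pab(L + b)/(6LEI) = 811.9/EI
  at B: point load 177 at a = 3.19: Pab(L + a)/(6LEI) = 687.2/EI
  θ_A0 = 1158/EI,  θ_B0 = 1083/EI
Flexibility coefficients: a unit moment at one end gives L/(3EI) there and L/(6EI) at the far end, so f₁₁ = f₂₂ = 2.833/EI and f₁₂ = f₂₁ = 1.417/EI.
Compatibility — zero rotation at each built-in end:
  2.833 M_A + 1.417 M_B = 1158
  1.417 M_A + 2.833 M_B = 1083
Solving the pair gives M_A = 290.2 kN·m and M_B = 237.1 kN·m (hogging).

M_B = 237.1 kN·m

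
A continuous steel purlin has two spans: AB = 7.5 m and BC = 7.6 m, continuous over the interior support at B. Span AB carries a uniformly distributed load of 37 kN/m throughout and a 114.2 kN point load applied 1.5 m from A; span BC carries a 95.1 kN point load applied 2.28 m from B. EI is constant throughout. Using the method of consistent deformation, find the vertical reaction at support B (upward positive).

R_B = 290.4 kN

Release continuity at B by inserting a hinge; the redundant is the internal moment M_B. The primary structure is two simply-supported spans AB and BC.
Discontinuity in slope at B on the released structure — sum the simple-span end rotations:
  span AB: UDL 37: wL³/(24EI) = 650.4/EI
  span AB: point load 114.2 at a = 1.5: Pab(L + a)/(6LEI) = 205.6/EI
  span BC: point load 95.1 at a = 2.28: Pab(L + b)/(6LEI) = 326.8/EI
  relative rotation θ_0 = (856 + 326.8)/EI = 1183/EI
A unit hogging moment at B produces rotation L₁/(3EI) + L₂/(3EI) = 5.033/EI.
Compatibility: M_B·(L₁+L₂)/(3EI) = θ_0, giving M_B = 235 kN·m (hogging).
Span AB, ΣM about A with M_B applied at B: R_B^{AB}·7.5 = 1212 + 235, so R_B^{AB} = 192.9 kN and R_A = 391.7 − 192.9 = 198.8 kN.
Span BC, ΣM about C: R_B^{BC}·7.6 = 505.9 + 235, so R_B^{BC} = 97.49 kN and R_C = 95.1 − 97.49 = -2.39 kN.
R_B = 192.9 + 97.49 = 290.4 kN.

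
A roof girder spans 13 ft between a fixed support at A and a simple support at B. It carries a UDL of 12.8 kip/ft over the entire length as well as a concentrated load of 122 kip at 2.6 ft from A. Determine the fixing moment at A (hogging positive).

Choose R_B as the redundant. The primary structure is the cantilever fixed at A.
Free-end deflection of the primary structure under the applied loading (downward +):
  UDL 12.8: wL⁴/(8EI) = 45698/EI
  point load 122 at a = 2.6: Pa²(3L − a)/(6EI) = 5003/EI
  δ_0 = 50701/EI
Tip deflection under a unit load at B: L³/(3EI) = 732.3/EI.
The prop prevents deflection at B: R_B = δ_0/δ_{BB} = 50701/732.3 = 69.23 kip.
Moment equilibrium about A: M_A = Σ(load moments about A) − R_B·L = 1399 − 69.23×13 = 498.8 kip·ft.

M_A = 498.8 kip·ft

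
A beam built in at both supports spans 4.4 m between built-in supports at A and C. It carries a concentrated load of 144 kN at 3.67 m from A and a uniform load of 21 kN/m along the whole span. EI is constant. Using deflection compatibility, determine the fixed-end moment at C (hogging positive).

Take the two fixed-end moments M_A, M_C as redundants; the released structure is the simple span AC.
Simple-span end rotations at A and C under the given loads:
  at A: point load 144 at a = 3.67: Pab(L + b)/(6LEI) = 74.97/EI
  at C: point load 144 at a = 3.67: Pab(L + a)/(6LEI) = 117.9/EI
  at A: UDL 21: wL³/(24EI) = 74.54/EI
  at C: UDL 21: wL³/(24EI) = 74.54/EI
  θ_A0 = 149.5/EI,  θ_C0 = 192.5/EI
Flexibility coefficients: a unit moment at one end gives L/(3EI) there and L/(6EI) at the far end, so f₁₁ = f₂₂ = 1.467/EI and f₁₂ = f₂₁ = 0.7333/EI.
Compatibility — zero rotation at each built-in end:
  1.467 M_A + 0.7333 M_C = 149.5
  0.7333 M_A + 1.467 M_C = 192.5
Solving the pair gives M_A = 48.43 kN·m and M_C = 107 kN·m (hogging).

M_C = 107 kN·m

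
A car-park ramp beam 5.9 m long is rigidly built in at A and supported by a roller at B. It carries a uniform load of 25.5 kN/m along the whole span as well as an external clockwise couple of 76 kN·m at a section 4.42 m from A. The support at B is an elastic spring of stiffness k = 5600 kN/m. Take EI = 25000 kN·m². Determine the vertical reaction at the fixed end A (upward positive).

Release the roller at B. Primary structure: cantilever fixed at A.
Deflection at B on the released cantilever, summing each load's contribution:
  UDL 25.5: wL⁴/(8EI) = 3862/EI
  clockwise couple 76 at a = 4.42: M₀a(2L − a)/(2EI) = 1240/EI
  δ_0 = 5102/EI
Tip deflection under a unit load at B: L³/(3EI) = 68.46/EI.
With EI = 25000 kN·m²: δ_0 = 0.20408 m and δ_{BB} = 0.002738 m/kN.
Compatibility — the spring shortens by R_B/k under the reaction it provides: δ_0 − R_B·δ_{BB} = R_B/k. With 1/k = 0.000179 m/kN, R_B = δ_0 / (δ_{BB} + 1/k) = 0.20408 / (0.002738 + 0.000179) = 69.96 kN.
Vertical equilibrium: R_A = ΣP − R_B = 150.4 − 69.96 = 80.49 kN.

R_A = 80.49 kN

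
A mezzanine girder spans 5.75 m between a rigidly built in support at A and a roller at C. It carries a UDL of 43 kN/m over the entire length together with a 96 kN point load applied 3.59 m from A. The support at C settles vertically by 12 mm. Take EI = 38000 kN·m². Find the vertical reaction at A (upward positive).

R_A = 213.3 kN

Remove the prop at C; the released (primary) structure is a cantilever built in at A.
Downward deflection at the released point C due to the loads:
  UDL 43: wL⁴/(8EI) = 5876/EI
  point load 96 at a = 3.59: Pa²(3L − a)/(6EI) = 2817/EI
  δ_0 = 8692/EI
Flexibility coefficient — unit upward force at C: δ_{CC} = L³/(3EI) = 63.37/EI.
With EI = 38000 kN·m²: δ_0 = 0.22875 m and δ_{CC} = 0.001668 m/kN.
Compatibility — the beam at C must follow the support down by 0.012 m: δ_0 − R_C·δ_{CC} = 0.012, so R_C = (0.22875 − 0.012)/0.001668 = 130 kN.
Vertical equilibrium: R_A = ΣP − R_C = 343.2 − 130 = 213.3 kN.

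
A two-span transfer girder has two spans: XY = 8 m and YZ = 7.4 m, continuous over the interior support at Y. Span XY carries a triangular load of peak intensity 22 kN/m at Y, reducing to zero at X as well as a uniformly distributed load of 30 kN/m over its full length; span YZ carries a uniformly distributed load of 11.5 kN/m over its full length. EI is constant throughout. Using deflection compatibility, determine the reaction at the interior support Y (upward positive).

R_Y = 276.2 kN

Take M_Y as the redundant. Released structure: two simple spans XY and YZ with a hinge at Y.
Rotations at Y on the released spans (each span's end-slope, ×1/EI):
  span XY: triangular load, peak 22: w₀L³/(45EI) = 250.3/EI
  span XY: UDL 30: wL³/(24EI) = 640/EI
  span YZ: UDL 11.5: wL³/(24EI) = 194.2/EI
  relative rotation θ_0 = (890.3 + 194.2)/EI = 1084/EI
A unit hogging moment at Y produces rotation L₁/(3EI) + L₂/(3EI) = 5.133/EI.
Compatibility: M_Y·(L₁+L₂)/(3EI) = θ_0, giving M_Y = 211.3 kN·m (hogging).
Span XY, ΣM about X with M_Y applied at Y: R_Y^{XY}·8 = 1429 + 211.3, so R_Y^{XY} = 205.1 kN and R_X = 328 − 205.1 = 122.9 kN.
Span YZ, ΣM about Z: R_Y^{YZ}·7.4 = 314.9 + 211.3, so R_Y^{YZ} = 71.1 kN and R_Z = 85.1 − 71.1 = 14 kN.
R_Y = 205.1 + 71.1 = 276.2 kN.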